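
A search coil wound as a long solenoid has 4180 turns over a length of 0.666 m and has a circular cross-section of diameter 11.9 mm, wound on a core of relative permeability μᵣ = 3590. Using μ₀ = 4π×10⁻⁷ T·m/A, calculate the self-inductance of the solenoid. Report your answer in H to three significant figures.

A = π(d/2)² = π(5.950×10^-3 m)² = 1.112×10^-4 m².
For a long solenoid, L = μ₀μᵣN²A/ℓ.
L = (4π×10⁻⁷)(3590)(4180)²(1.112×10^-4)/(0.666 m) = 13.16 H.

L ≈ 13.2 H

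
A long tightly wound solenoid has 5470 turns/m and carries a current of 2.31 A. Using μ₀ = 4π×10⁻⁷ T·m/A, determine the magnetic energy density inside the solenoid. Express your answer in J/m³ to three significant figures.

u ≈ 100 J/m³

B = μ₀nI = (4π×10⁻⁷)(5.470×10^3)(2.31) = 1.588×10^-2 T.
u = B²/(2μ₀) = (1.588×10^-2)²/(2×4π×10⁻⁷) = 100.3 J/m³.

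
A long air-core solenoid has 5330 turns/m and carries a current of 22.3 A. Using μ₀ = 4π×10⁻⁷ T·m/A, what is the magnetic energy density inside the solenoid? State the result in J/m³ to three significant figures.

B = μ₀nI = (4π×10⁻⁷)(5.330×10^3)(22.3) = 0.1494 T.
u = B²/(2μ₀) = (0.1494)²/(2×4π×10⁻⁷) = 8.877×10^3 J/m³.

u ≈ 8880 J/m³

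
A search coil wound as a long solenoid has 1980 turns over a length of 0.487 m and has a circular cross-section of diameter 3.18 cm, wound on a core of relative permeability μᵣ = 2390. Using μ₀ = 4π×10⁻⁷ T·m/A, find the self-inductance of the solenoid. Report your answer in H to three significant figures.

L ≈ 19.2 H

A = π(d/2)² = π(1.590×10^-2 m)² = 7.942×10^-4 m².
For a long solenoid, L = μ₀μᵣN²A/ℓ.
L = (4π×10⁻⁷)(2390)(1980)²(7.942×10^-4)/(0.487 m) = 19.2 H.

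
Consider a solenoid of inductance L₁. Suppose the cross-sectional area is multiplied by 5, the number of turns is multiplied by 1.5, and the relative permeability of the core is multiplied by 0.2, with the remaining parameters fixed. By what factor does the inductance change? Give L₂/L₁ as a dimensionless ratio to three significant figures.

L₂/L₁ = 2.25

For a solenoid, L ∝ μᵣN²A/ℓ.
L₂/L₁ = (5) × (1.5)^2 × (0.2) = 2.25.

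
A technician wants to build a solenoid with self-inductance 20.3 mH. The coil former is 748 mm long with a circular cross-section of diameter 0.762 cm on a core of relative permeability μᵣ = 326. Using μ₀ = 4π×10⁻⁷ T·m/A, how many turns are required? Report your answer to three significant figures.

N ≈ 902 turns

A = π(d/2)² = π(3.810×10^-3 m)² = 4.560×10^-5 m².
From L = μ₀μᵣN²A/ℓ, N = √(Lℓ / (μ₀μᵣA)).
N = √[(2.030×10^-2)(0.748) / ((4π×10⁻⁷)(326)×4.560×10^-5)] = √(8.128×10^5) ≈ 901.5.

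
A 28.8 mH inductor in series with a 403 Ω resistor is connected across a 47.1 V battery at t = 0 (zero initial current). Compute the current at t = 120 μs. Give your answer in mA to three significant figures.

τ = L/R = 2.880×10^-2/403 = 7.146×10^-5 s; final current I_∞ = ε/R = 47.1/403 = 0.1169 A.
I(t) = I_∞(1 − e^(−t/τ)) with t/τ = 1.679.
I = (0.1169)(1 − e^(−1.679)) = 9.507×10^-2 A.

I ≈ 95.1 mA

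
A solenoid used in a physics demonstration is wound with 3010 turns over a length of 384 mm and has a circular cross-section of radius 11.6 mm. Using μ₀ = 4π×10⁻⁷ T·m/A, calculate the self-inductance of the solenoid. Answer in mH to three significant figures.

L ≈ 12.5 mH

A = πr² = π(1.160×10^-2 m)² = 4.227×10^-4 m².
For a long solenoid, L = μ₀N²A/ℓ.
L = (4π×10⁻⁷)(3010)²(4.227×10^-4)/(0.384 m) = 1.253×10^-2 H.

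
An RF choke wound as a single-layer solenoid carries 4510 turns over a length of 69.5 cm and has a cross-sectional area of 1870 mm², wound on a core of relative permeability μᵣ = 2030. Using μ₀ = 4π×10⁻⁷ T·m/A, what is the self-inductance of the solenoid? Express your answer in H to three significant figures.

A = 1870 mm² = 1.870×10^-3 m².
For a long solenoid, L = μ₀μᵣN²A/ℓ.
L = (4π×10⁻⁷)(2030)(4510)²(1.870×10^-3)/(0.695 m) = 139.6 H.

L ≈ 140 H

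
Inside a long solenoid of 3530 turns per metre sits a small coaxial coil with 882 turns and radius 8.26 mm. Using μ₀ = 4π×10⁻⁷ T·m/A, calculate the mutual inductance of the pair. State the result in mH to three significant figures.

The outer solenoid produces a uniform field B₁ = μ₀n₁I₁ across the inner coil,
so the flux linkage is N₂Φ = N₂B₁A₂ = μ₀n₁N₂A₂·I₁, giving M = μ₀n₁N₂A₂.
A₂ = πr² = π(8.260×10^-3 m)² = 2.143×10^-4 m².
M = (4π×10⁻⁷)(3530)(882)(2.143×10^-4) = 8.386×10^-4 H.

M ≈ 0.839 mH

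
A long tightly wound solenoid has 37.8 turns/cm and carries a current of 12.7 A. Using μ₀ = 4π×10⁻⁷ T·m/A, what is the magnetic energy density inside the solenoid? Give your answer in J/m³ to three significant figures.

B = μ₀nI = (4π×10⁻⁷)(3.780×10^3)(12.7) = 6.033×10^-2 T.
u = B²/(2μ₀) = (6.033×10^-2)²/(2×4π×10⁻⁷) = 1.448×10^3 J/m³.

u ≈ 1450 J/m³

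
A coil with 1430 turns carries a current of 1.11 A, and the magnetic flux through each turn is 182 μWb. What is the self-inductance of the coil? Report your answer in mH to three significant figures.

Self-inductance is defined by L = NΦ_B/I (flux linkage over current).
L = (1430)(1.820×10^-4 Wb)/(1.11 A) = 0.23447 H.

L ≈ 234 mH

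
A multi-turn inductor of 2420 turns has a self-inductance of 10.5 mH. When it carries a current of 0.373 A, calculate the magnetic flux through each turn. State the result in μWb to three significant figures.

Φ_B ≈ 1.62 μWb

From L = NΦ_B/I, the flux per turn is Φ_B = LI/N.
Φ_B = (1.050×10^-2 H)(0.373 A)/2420 = 1.618×10^-6 Wb.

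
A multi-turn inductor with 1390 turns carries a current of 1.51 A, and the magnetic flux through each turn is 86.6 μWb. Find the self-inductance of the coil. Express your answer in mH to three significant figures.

Self-inductance is defined by L = NΦ_B/I (flux linkage over current).
L = (1390)(8.660×10^-5 Wb)/(1.51 A) = 7.972×10^-2 H.

L ≈ 79.7 mH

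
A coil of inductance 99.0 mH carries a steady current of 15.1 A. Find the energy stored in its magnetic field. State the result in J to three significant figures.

U ≈ 11.3 J

Stored magnetic energy: U = ½LI².
U = ½(9.900×10^-2 H)(15.1 A)² = 11.29 J.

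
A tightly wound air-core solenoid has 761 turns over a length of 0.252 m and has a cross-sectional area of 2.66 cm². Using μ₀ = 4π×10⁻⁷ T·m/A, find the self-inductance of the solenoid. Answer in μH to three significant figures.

L ≈ 768 μH

A = 2.66 cm² = 2.660×10^-4 m².
For a long solenoid, L = μ₀N²A/ℓ.
L = (4π×10⁻⁷)(761)²(2.660×10^-4)/(0.252 m) = 7.682×10^-4 H.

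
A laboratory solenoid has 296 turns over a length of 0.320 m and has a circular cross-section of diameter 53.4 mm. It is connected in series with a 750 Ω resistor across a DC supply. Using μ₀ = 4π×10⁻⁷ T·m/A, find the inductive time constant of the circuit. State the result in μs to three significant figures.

A = π(d/2)² = π(2.670×10^-2 m)² = 2.240×10^-3 m².
L = μ₀N²A/ℓ = (4π×10⁻⁷)(296)²(2.240×10^-3)/(0.32) = 7.706×10^-4 H.
τ = L/R = (7.706×10^-4)/(750) = 1.027×10^-6 s.

τ ≈ 1.03 μs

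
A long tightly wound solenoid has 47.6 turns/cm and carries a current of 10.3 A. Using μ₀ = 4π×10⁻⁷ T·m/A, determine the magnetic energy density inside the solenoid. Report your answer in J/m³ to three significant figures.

B = μ₀nI = (4π×10⁻⁷)(4.760×10^3)(10.3) = 6.161×10^-2 T.
u = B²/(2μ₀) = (6.161×10^-2)²/(2×4π×10⁻⁷) = 1.510×10^3 J/m³.

u ≈ 1510 J/m³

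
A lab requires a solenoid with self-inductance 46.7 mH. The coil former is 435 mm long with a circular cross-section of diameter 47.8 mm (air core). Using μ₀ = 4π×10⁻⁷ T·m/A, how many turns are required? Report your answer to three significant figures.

A = π(d/2)² = π(2.390×10^-2 m)² = 1.7945×10^-3 m².
From L = μ₀N²A/ℓ, N = √(Lℓ / (μ₀A)).
N = √[(4.670×10^-2)(0.435) / ((4π×10⁻⁷)×1.7945×10^-3)] = √(9.008×10^6) ≈ 3001.4.

N ≈ 3000 turns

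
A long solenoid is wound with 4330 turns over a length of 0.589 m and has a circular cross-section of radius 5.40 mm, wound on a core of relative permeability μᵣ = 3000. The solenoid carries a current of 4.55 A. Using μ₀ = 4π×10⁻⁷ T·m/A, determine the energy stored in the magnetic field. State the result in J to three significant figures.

U ≈ 114 J

A = πr² = π(5.400×10^-3 m)² = 9.161×10^-5 m².
L = μ₀μᵣN²A/ℓ = (4π×10⁻⁷)(3000)(4330)²(9.161×10^-5)/(0.589) = 10.99 H.
U = ½LI² = ½(10.99)(4.55)² = 113.8 J.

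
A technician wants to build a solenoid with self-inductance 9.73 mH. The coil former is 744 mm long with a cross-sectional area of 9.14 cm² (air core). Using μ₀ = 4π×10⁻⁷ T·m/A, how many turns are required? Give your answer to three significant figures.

A = 9.14 cm² = 9.140×10^-4 m².
From L = μ₀N²A/ℓ, N = √(Lℓ / (μ₀A)).
N = √[(9.730×10^-3)(0.744) / ((4π×10⁻⁷)×9.140×10^-4)] = √(6.303×10^6) ≈ 2510.5.

N ≈ 2510 turns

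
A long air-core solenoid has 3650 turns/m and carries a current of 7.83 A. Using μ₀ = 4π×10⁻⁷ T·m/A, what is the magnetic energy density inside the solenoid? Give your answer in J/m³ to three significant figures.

u ≈ 513 J/m³

B = μ₀nI = (4π×10⁻⁷)(3.650×10^3)(7.83) = 3.591×10^-2 T.
u = B²/(2μ₀) = (3.591×10^-2)²/(2×4π×10⁻⁷) = 513.2 J/m³.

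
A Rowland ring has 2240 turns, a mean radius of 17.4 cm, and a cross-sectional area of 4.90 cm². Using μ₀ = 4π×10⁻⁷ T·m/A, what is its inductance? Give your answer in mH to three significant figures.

L ≈ 2.83 mH

For a thin toroid, L = μ₀N²A/(2πR).
L = (4π×10⁻⁷)(2240)²(4.900×10^-4) / (2π×0.174 m) = 2.826×10^-3 H.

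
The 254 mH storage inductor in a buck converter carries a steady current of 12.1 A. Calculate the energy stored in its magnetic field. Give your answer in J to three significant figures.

U ≈ 18.6 J

Stored magnetic energy: U = ½LI².
U = ½(0.254 H)(12.1 A)² = 18.59 J.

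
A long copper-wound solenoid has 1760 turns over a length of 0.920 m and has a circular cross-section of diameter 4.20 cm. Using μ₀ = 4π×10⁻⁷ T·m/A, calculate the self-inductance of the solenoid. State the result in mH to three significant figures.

A = π(d/2)² = π(2.100×10^-2 m)² = 1.385×10^-3 m².
For a long solenoid, L = μ₀N²A/ℓ.
L = (4π×10⁻⁷)(1760)²(1.385×10^-3)/(0.92 m) = 5.862×10^-3 H.

L ≈ 5.86 mH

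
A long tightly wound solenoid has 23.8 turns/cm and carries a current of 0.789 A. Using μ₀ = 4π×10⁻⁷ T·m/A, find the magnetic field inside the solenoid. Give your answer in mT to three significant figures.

B ≈ 2.36 mT

Inside a long solenoid, B = μ₀nI.
B = (4π×10⁻⁷)(2.380×10^3 m⁻¹)(0.789 A) = 2.360×10^-3 T.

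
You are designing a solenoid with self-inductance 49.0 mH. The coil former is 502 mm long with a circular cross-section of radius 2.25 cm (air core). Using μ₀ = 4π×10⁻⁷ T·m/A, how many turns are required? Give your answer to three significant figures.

A = πr² = π(2.250×10^-2 m)² = 1.590×10^-3 m².
From L = μ₀N²A/ℓ, N = √(Lℓ / (μ₀A)).
N = √[(4.900×10^-2)(0.502) / ((4π×10⁻⁷)×1.590×10^-3)] = √(1.231×10^7) ≈ 3508.2.

N ≈ 3510 turns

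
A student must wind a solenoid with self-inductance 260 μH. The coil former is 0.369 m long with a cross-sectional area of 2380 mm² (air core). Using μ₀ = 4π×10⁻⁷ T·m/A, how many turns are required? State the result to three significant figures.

A = 2380 mm² = 2.380×10^-3 m².
From L = μ₀N²A/ℓ, N = √(Lℓ / (μ₀A)).
N = √[(2.600×10^-4)(0.369) / ((4π×10⁻⁷)×2.380×10^-3)] = √(3.208×10^4) ≈ 179.1.

N ≈ 179 turns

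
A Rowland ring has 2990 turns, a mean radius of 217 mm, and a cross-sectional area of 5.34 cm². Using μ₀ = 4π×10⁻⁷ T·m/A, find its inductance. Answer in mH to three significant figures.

For a thin toroid, L = μ₀N²A/(2πR).
L = (4π×10⁻⁷)(2990)²(5.340×10^-4) / (2π×0.217 m) = 4.400×10^-3 H.

L ≈ 4.40 mH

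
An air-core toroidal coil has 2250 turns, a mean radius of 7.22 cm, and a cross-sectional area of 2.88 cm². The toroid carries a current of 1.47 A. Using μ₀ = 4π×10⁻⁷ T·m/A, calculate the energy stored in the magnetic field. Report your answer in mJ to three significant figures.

U ≈ 4.36 mJ

L = μ₀N²A/(2πR) = (4π×10⁻⁷)(2250)²(2.880×10^-4)/(2π×7.220×10^-2) = 4.039×10^-3 H.
U = ½LI² = ½(4.039×10^-3)(1.47)² = 4.364×10^-3 J.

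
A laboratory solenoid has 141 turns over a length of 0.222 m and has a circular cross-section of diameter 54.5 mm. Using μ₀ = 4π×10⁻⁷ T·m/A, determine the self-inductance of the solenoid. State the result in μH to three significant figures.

A = π(d/2)² = π(2.725×10^-2 m)² = 2.333×10^-3 m².
For a long solenoid, L = μ₀N²A/ℓ.
L = (4π×10⁻⁷)(141)²(2.333×10^-3)/(0.222 m) = 2.625×10^-4 H.

L ≈ 263 μH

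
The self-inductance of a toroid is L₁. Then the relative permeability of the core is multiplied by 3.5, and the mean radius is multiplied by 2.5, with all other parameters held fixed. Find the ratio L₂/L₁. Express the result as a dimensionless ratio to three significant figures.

For a toroid, L ∝ μᵣN²A/R.
L₂/L₁ = (3.5) × (2.5)^-1 = 1.40.

L₂/L₁ = 1.40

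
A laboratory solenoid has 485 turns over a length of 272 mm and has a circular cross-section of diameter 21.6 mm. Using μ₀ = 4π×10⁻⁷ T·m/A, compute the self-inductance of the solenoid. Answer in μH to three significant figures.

A = π(d/2)² = π(1.080×10^-2 m)² = 3.664×10^-4 m².
For a long solenoid, L = μ₀N²A/ℓ.
L = (4π×10⁻⁷)(485)²(3.664×10^-4)/(0.272 m) = 3.982×10^-4 H.

L ≈ 398 μH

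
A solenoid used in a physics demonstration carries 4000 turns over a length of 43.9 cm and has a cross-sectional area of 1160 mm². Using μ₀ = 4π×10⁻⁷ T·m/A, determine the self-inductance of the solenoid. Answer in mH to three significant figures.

A = 1160 mm² = 1.160×10^-3 m².
For a long solenoid, L = μ₀N²A/ℓ.
L = (4π×10⁻⁷)(4000)²(1.160×10^-3)/(0.439 m) = 5.313×10^-2 H.

L ≈ 53.1 mH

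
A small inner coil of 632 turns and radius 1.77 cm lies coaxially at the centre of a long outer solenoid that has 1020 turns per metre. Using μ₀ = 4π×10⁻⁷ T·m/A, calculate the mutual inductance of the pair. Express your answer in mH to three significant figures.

M ≈ 0.797 mH

The outer solenoid produces a uniform field B₁ = μ₀n₁I₁ across the inner coil,
so the flux linkage is N₂Φ = N₂B₁A₂ = μ₀n₁N₂A₂·I₁, giving M = μ₀n₁N₂A₂.
A₂ = πr² = π(1.770×10^-2 m)² = 9.842×10^-4 m².
M = (4π×10⁻⁷)(1020)(632)(9.842×10^-4) = 7.973×10^-4 H.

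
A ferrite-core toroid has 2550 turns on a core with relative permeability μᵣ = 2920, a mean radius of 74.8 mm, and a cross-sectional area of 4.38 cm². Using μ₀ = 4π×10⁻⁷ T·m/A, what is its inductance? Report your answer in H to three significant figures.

L ≈ 22.2 H

For a thin toroid, L = μ₀μᵣN²A/(2πR).
L = (4π×10⁻⁷)(2920)(2550)²(4.380×10^-4) / (2π×7.480×10^-2 m) = 22.24 H.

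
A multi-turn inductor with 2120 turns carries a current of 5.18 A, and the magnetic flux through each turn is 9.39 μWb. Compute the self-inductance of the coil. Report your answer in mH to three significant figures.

Self-inductance is defined by L = NΦ_B/I (flux linkage over current).
L = (2120)(9.390×10^-6 Wb)/(5.18 A) = 3.843×10^-3 H.

L ≈ 3.84 mH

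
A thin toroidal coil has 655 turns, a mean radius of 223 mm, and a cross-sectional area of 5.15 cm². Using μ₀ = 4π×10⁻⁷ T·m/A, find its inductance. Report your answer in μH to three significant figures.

For a thin toroid, L = μ₀N²A/(2πR).
L = (4π×10⁻⁷)(655)²(5.150×10^-4) / (2π×0.223 m) = 1.982×10^-4 H.

L ≈ 198 μH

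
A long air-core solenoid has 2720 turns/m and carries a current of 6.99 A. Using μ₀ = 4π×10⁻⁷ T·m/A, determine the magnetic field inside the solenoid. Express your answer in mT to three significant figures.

Inside a long solenoid, B = μ₀nI.
B = (4π×10⁻⁷)(2.720×10^3 m⁻¹)(6.99 A) = 2.389×10^-2 T.

B ≈ 23.9 mT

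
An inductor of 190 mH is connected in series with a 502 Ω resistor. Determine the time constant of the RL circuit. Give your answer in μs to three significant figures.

τ = L/R = (0.19 H)/(502 Ω) = 3.7849×10^-4 s.

τ ≈ 378 μs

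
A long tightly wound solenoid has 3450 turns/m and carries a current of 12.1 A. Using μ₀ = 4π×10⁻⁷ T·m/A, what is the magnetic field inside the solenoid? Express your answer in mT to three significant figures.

Inside a long solenoid, B = μ₀nI.
B = (4π×10⁻⁷)(3.450×10^3 m⁻¹)(12.1 A) = 5.246×10^-2 T.

B ≈ 52.5 mT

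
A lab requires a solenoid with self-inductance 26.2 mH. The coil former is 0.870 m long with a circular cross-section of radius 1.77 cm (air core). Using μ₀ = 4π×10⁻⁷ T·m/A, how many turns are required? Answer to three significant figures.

A = πr² = π(1.770×10^-2 m)² = 9.842×10^-4 m².
From L = μ₀N²A/ℓ, N = √(Lℓ / (μ₀A)).
N = √[(2.620×10^-2)(0.87) / ((4π×10⁻⁷)×9.842×10^-4)] = √(1.843×10^7) ≈ 4293.0.

N ≈ 4290 turns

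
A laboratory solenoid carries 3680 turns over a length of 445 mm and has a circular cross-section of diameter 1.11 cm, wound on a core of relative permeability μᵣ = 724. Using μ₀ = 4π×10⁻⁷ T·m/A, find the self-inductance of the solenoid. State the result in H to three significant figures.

L ≈ 2.68 H

A = π(d/2)² = π(5.550×10^-3 m)² = 9.677×10^-5 m².
For a long solenoid, L = μ₀μᵣN²A/ℓ.
L = (4π×10⁻⁷)(724)(3680)²(9.677×10^-5)/(0.445 m) = 2.679 H.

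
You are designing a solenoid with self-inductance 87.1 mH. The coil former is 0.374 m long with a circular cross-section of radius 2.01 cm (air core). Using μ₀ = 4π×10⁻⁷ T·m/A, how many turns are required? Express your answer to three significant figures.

N ≈ 4520 turns

A = πr² = π(2.010×10^-2 m)² = 1.269×10^-3 m².
From L = μ₀N²A/ℓ, N = √(Lℓ / (μ₀A)).
N = √[(8.710×10^-2)(0.374) / ((4π×10⁻⁷)×1.269×10^-3)] = √(2.042×10^7) ≈ 4519.3.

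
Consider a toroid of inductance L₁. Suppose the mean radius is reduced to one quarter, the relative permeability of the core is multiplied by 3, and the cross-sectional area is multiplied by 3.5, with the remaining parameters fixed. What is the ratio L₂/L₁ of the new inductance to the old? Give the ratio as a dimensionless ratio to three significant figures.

L₂/L₁ = 42.0

For a toroid, L ∝ μᵣN²A/R.
L₂/L₁ = (0.25)^-1 × (3) × (3.5) = 42.0.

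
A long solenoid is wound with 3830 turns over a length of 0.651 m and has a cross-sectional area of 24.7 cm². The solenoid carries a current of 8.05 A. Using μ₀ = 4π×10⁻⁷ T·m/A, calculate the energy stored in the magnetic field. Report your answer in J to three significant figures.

U ≈ 2.27 J

A = 24.7 cm² = 2.470×10^-3 m².
L = μ₀N²A/ℓ = (4π×10⁻⁷)(3830)²(2.470×10^-3)/(0.651) = 6.994×10^-2 H.
U = ½LI² = ½(6.994×10^-2)(8.05)² = 2.266 J.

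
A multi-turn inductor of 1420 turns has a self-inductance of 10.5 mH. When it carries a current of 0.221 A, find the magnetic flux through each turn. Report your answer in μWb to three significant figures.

Φ_B ≈ 1.63 μWb

From L = NΦ_B/I, the flux per turn is Φ_B = LI/N.
Φ_B = (1.050×10^-2 H)(0.221 A)/1420 = 1.634×10^-6 Wb.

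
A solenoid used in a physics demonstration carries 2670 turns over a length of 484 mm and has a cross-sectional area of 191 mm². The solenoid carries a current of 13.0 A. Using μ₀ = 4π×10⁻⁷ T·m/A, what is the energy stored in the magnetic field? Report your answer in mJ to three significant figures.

A = 191 mm² = 1.910×10^-4 m².
L = μ₀N²A/ℓ = (4π×10⁻⁷)(2670)²(1.910×10^-4)/(0.484) = 3.535×10^-3 H.
U = ½LI² = ½(3.535×10^-3)(13.0)² = 0.2987 J.

U ≈ 299 mJ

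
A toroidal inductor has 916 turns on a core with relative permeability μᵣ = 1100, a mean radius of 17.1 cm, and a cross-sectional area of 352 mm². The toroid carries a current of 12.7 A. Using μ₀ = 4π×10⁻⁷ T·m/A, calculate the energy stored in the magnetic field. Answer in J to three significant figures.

U ≈ 30.6 J

L = μ₀μᵣN²A/(2πR) = (4π×10⁻⁷)(1100)(916)²(3.520×10^-4)/(2π×0.171) = 0.38 H.
U = ½LI² = ½(0.38)(12.7)² = 30.64 J.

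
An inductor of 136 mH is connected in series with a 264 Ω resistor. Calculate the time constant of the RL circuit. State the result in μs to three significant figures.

τ = L/R = (0.136 H)/(264 Ω) = 5.152×10^-4 s.

τ ≈ 515 μs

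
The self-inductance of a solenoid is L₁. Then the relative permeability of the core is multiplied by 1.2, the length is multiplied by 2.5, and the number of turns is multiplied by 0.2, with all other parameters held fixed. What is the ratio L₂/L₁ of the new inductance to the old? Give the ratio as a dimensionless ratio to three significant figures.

For a solenoid, L ∝ μᵣN²A/ℓ.
L₂/L₁ = (1.2) × (2.5)^-1 × (0.2)^2 = 0.0192.

L₂/L₁ = 0.0192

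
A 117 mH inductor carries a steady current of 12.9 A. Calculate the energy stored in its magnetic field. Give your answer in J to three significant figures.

Stored magnetic energy: U = ½LI².
U = ½(0.117 H)(12.9 A)² = 9.73498 J.

U ≈ 9.73 J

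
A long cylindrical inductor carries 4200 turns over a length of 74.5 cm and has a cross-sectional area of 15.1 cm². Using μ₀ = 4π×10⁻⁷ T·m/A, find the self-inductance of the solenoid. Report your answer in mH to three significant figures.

L ≈ 44.9 mH

A = 15.1 cm² = 1.510×10^-3 m².
For a long solenoid, L = μ₀N²A/ℓ.
L = (4π×10⁻⁷)(4200)²(1.510×10^-3)/(0.745 m) = 4.493×10^-2 H.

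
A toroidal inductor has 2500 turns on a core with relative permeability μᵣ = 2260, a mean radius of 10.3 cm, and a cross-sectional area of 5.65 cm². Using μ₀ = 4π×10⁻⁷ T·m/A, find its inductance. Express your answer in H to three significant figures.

For a thin toroid, L = μ₀μᵣN²A/(2πR).
L = (4π×10⁻⁷)(2260)(2500)²(5.650×10^-4) / (2π×0.103 m) = 15.5 H.

L ≈ 15.5 H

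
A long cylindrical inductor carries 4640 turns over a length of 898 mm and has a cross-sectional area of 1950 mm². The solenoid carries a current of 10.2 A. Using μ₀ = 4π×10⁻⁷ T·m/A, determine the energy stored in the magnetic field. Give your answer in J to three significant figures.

A = 1950 mm² = 1.950×10^-3 m².
L = μ₀N²A/ℓ = (4π×10⁻⁷)(4640)²(1.950×10^-3)/(0.898) = 5.8749×10^-2 H.
U = ½LI² = ½(5.8749×10^-2)(10.2)² = 3.056 J.

U ≈ 3.06 J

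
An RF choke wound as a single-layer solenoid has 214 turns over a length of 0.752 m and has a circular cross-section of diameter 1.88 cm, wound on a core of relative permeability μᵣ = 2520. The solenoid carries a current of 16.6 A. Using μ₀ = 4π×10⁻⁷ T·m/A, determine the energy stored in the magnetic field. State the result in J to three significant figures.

A = π(d/2)² = π(9.400×10^-3 m)² = 2.776×10^-4 m².
L = μ₀μᵣN²A/ℓ = (4π×10⁻⁷)(2520)(214)²(2.776×10^-4)/(0.752) = 5.353×10^-2 H.
U = ½LI² = ½(5.353×10^-2)(16.6)² = 7.376 J.

U ≈ 7.38 J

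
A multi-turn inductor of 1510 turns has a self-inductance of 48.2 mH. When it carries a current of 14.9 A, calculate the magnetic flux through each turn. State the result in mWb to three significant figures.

Φ_B ≈ 0.476 mWb

From L = NΦ_B/I, the flux per turn is Φ_B = LI/N.
Φ_B = (4.820×10^-2 H)(14.9 A)/1510 = 4.756×10^-4 Wb.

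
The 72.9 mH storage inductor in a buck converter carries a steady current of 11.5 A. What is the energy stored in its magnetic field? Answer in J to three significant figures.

Stored magnetic energy: U = ½LI².
U = ½(7.290×10^-2 H)(11.5 A)² = 4.821 J.

U ≈ 4.82 J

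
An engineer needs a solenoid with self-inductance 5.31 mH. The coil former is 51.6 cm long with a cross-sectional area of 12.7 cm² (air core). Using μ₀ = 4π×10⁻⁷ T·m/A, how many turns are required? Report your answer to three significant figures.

A = 12.7 cm² = 1.270×10^-3 m².
From L = μ₀N²A/ℓ, N = √(Lℓ / (μ₀A)).
N = √[(5.310×10^-3)(0.516) / ((4π×10⁻⁷)×1.270×10^-3)] = √(1.717×10^6) ≈ 1310.3.

N ≈ 1310 turns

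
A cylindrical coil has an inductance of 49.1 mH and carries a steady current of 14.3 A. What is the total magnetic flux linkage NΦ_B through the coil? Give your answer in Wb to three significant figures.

NΦ_B ≈ 0.702 Wb

From L = NΦ_B/I, the flux linkage is NΦ_B = LI.
NΦ_B = (4.910×10^-2 H)(14.3 A) = 0.7021 Wb.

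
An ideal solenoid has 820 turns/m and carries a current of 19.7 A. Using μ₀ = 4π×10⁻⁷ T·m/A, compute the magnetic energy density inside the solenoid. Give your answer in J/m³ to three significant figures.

u ≈ 164 J/m³

B = μ₀nI = (4π×10⁻⁷)(820)(19.7) = 2.030×10^-2 T.
u = B²/(2μ₀) = (2.030×10^-2)²/(2×4π×10⁻⁷) = 164 J/m³.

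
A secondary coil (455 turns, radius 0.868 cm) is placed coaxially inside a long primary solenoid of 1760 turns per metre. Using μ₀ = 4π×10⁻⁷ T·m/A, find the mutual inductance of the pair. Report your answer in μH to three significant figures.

The outer solenoid produces a uniform field B₁ = μ₀n₁I₁ across the inner coil,
so the flux linkage is N₂Φ = N₂B₁A₂ = μ₀n₁N₂A₂·I₁, giving M = μ₀n₁N₂A₂.
A₂ = πr² = π(8.680×10^-3 m)² = 2.367×10^-4 m².
M = (4π×10⁻⁷)(1760)(455)(2.367×10^-4) = 2.382×10^-4 H.

M ≈ 238 μH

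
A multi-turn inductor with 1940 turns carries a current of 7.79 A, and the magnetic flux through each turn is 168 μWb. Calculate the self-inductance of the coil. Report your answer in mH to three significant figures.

L ≈ 41.8 mH

Self-inductance is defined by L = NΦ_B/I (flux linkage over current).
L = (1940)(1.680×10^-4 Wb)/(7.79 A) = 4.184×10^-2 H.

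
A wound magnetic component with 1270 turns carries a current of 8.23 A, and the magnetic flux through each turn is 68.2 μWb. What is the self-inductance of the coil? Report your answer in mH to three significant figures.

L ≈ 10.5 mH

Self-inductance is defined by L = NΦ_B/I (flux linkage over current).
L = (1270)(6.820×10^-5 Wb)/(8.23 A) = 1.052×10^-2 H.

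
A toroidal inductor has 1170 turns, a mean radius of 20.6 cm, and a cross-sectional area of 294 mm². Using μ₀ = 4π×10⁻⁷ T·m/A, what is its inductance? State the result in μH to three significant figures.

For a thin toroid, L = μ₀N²A/(2πR).
L = (4π×10⁻⁷)(1170)²(2.940×10^-4) / (2π×0.206 m) = 3.907×10^-4 H.

L ≈ 391 μH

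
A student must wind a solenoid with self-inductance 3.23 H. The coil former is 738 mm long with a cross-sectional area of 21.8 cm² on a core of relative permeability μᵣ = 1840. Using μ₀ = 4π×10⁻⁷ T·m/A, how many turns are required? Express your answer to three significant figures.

N ≈ 688 turns

A = 21.8 cm² = 2.180×10^-3 m².
From L = μ₀μᵣN²A/ℓ, N = √(Lℓ / (μ₀μᵣA)).
N = √[(3.23)(0.738) / ((4π×10⁻⁷)(1840)×2.180×10^-3)] = √(4.729×10^5) ≈ 687.7.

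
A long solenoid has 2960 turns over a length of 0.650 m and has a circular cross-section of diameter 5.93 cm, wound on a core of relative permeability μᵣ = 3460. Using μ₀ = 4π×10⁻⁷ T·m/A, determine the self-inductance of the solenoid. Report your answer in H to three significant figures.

A = π(d/2)² = π(2.965×10^-2 m)² = 2.762×10^-3 m².
For a long solenoid, L = μ₀μᵣN²A/ℓ.
L = (4π×10⁻⁷)(3460)(2960)²(2.762×10^-3)/(0.65 m) = 161.9 H.

L ≈ 162 H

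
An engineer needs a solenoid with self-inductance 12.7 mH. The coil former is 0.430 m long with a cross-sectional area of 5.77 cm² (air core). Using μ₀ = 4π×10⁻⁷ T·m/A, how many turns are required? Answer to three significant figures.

A = 5.77 cm² = 5.770×10^-4 m².
From L = μ₀N²A/ℓ, N = √(Lℓ / (μ₀A)).
N = √[(1.270×10^-2)(0.43) / ((4π×10⁻⁷)×5.770×10^-4)] = √(7.532×10^6) ≈ 2744.4.

N ≈ 2740 turns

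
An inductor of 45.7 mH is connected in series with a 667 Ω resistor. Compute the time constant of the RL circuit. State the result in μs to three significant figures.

τ = L/R = (4.570×10^-2 H)/(667 Ω) = 6.852×10^-5 s.

τ ≈ 68.5 μs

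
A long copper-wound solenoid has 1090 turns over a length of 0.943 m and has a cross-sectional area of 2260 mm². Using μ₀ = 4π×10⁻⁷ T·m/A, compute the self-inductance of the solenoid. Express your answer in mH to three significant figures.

A = 2260 mm² = 2.260×10^-3 m².
For a long solenoid, L = μ₀N²A/ℓ.
L = (4π×10⁻⁷)(1090)²(2.260×10^-3)/(0.943 m) = 3.578×10^-3 H.

L ≈ 3.58 mH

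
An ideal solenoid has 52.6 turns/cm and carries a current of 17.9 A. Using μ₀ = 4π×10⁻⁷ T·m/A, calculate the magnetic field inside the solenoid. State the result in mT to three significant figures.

B ≈ 118 mT

Inside a long solenoid, B = μ₀nI.
B = (4π×10⁻⁷)(5.260×10^3 m⁻¹)(17.9 A) = 0.1183 T.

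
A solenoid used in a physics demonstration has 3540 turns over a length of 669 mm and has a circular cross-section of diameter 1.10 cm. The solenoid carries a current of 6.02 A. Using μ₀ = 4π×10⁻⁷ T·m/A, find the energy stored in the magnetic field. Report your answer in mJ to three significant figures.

A = π(d/2)² = π(5.500×10^-3 m)² = 9.503×10^-5 m².
L = μ₀N²A/ℓ = (4π×10⁻⁷)(3540)²(9.503×10^-5)/(0.669) = 2.237×10^-3 H.
U = ½LI² = ½(2.237×10^-3)(6.02)² = 4.053×10^-2 J.

U ≈ 40.5 mJ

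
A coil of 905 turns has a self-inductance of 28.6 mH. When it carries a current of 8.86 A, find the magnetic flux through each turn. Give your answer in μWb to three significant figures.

Φ_B ≈ 280 μWb

From L = NΦ_B/I, the flux per turn is Φ_B = LI/N.
Φ_B = (2.860×10^-2 H)(8.86 A)/905 = 2.800×10^-4 Wb.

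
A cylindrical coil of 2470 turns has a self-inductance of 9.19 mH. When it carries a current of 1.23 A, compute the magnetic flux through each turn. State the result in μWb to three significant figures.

From L = NΦ_B/I, the flux per turn is Φ_B = LI/N.
Φ_B = (9.190×10^-3 H)(1.23 A)/2470 = 4.576×10^-6 Wb.

Φ_B ≈ 4.58 μWb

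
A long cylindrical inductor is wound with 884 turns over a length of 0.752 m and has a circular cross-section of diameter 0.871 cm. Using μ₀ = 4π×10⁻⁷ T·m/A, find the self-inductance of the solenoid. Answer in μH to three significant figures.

L ≈ 77.8 μH

A = π(d/2)² = π(4.355×10^-3 m)² = 5.958×10^-5 m².
For a long solenoid, L = μ₀N²A/ℓ.
L = (4π×10⁻⁷)(884)²(5.958×10^-5)/(0.752 m) = 7.781×10^-5 H.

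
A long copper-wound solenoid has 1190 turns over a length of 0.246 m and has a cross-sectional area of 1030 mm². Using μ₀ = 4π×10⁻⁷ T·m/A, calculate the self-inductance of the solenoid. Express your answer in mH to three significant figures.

L ≈ 7.45 mH

A = 1030 mm² = 1.030×10^-3 m².
For a long solenoid, L = μ₀N²A/ℓ.
L = (4π×10⁻⁷)(1190)²(1.030×10^-3)/(0.246 m) = 7.451×10^-3 H.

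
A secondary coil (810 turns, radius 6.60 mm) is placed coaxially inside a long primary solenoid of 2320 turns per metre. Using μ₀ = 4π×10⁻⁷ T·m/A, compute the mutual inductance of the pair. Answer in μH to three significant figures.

M ≈ 323 μH

The outer solenoid produces a uniform field B₁ = μ₀n₁I₁ across the inner coil,
so the flux linkage is N₂Φ = N₂B₁A₂ = μ₀n₁N₂A₂·I₁, giving M = μ₀n₁N₂A₂.
A₂ = πr² = π(6.600×10^-3 m)² = 1.368×10^-4 m².
M = (4π×10⁻⁷)(2320)(810)(1.368×10^-4) = 3.232×10^-4 H.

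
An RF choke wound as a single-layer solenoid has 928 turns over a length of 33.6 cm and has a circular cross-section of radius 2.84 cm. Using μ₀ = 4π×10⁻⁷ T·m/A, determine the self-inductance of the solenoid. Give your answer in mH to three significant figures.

A = πr² = π(2.840×10^-2 m)² = 2.534×10^-3 m².
For a long solenoid, L = μ₀N²A/ℓ.
L = (4π×10⁻⁷)(928)²(2.534×10^-3)/(0.336 m) = 8.161×10^-3 H.

L ≈ 8.16 mH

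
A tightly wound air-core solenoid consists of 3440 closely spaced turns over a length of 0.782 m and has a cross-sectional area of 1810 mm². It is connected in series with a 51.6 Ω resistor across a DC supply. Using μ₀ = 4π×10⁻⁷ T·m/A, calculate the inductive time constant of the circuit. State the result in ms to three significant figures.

A = 1810 mm² = 1.810×10^-3 m².
L = μ₀N²A/ℓ = (4π×10⁻⁷)(3440)²(1.810×10^-3)/(0.782) = 3.442×10^-2 H.
τ = L/R = (3.442×10^-2)/(51.6) = 6.670×10^-4 s.

τ ≈ 0.667 ms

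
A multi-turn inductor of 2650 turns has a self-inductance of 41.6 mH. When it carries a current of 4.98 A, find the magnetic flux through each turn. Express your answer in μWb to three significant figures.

From L = NΦ_B/I, the flux per turn is Φ_B = LI/N.
Φ_B = (4.160×10^-2 H)(4.98 A)/2650 = 7.818×10^-5 Wb.

Φ_B ≈ 78.2 μWb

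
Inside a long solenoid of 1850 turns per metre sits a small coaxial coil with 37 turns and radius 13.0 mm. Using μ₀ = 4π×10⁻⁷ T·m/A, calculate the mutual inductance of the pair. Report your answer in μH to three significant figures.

The outer solenoid produces a uniform field B₁ = μ₀n₁I₁ across the inner coil,
so the flux linkage is N₂Φ = N₂B₁A₂ = μ₀n₁N₂A₂·I₁, giving M = μ₀n₁N₂A₂.
A₂ = πr² = π(1.300×10^-2 m)² = 5.309×10^-4 m².
M = (4π×10⁻⁷)(1850)(37)(5.309×10^-4) = 4.567×10^-5 H.

M ≈ 45.7 μH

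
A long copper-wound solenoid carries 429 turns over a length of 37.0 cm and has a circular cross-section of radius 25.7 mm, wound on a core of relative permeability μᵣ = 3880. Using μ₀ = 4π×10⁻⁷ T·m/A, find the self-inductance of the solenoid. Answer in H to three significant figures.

A = πr² = π(2.570×10^-2 m)² = 2.07499×10^-3 m².
For a long solenoid, L = μ₀μᵣN²A/ℓ.
L = (4π×10⁻⁷)(3880)(429)²(2.07499×10^-3)/(0.37 m) = 5.032 H.

L ≈ 5.03 H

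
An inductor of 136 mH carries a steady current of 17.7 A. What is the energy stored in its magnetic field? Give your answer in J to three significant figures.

Stored magnetic energy: U = ½LI².
U = ½(0.136 H)(17.7 A)² = 21.3 J.

U ≈ 21.3 J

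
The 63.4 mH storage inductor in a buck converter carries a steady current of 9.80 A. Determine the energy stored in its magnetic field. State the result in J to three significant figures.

Stored magnetic energy: U = ½LI².
U = ½(6.340×10^-2 H)(9.80 A)² = 3.044 J.

U ≈ 3.04 J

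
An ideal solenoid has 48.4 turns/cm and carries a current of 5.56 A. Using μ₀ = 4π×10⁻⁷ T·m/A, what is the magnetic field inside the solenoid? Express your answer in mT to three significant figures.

B ≈ 33.8 mT

Inside a long solenoid, B = μ₀nI.
B = (4π×10⁻⁷)(4.840×10^3 m⁻¹)(5.56 A) = 3.382×10^-2 T.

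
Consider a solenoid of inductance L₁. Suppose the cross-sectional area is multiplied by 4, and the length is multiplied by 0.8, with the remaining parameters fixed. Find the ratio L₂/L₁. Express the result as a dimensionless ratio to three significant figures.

L₂/L₁ = 5.00

For a solenoid, L ∝ μᵣN²A/ℓ.
L₂/L₁ = (4) × (0.8)^-1 = 5.00.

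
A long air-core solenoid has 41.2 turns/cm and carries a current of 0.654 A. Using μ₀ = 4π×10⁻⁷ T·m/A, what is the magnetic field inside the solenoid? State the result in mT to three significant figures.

B ≈ 3.39 mT

Inside a long solenoid, B = μ₀nI.
B = (4π×10⁻⁷)(4.120×10^3 m⁻¹)(0.654 A) = 3.386×10^-3 T.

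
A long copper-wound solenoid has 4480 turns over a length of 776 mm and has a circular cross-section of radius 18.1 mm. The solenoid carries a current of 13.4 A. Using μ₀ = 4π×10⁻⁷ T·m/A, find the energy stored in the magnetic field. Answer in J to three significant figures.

A = πr² = π(1.810×10^-2 m)² = 1.029×10^-3 m².
L = μ₀N²A/ℓ = (4π×10⁻⁷)(4480)²(1.029×10^-3)/(0.776) = 3.345×10^-2 H.
U = ½LI² = ½(3.345×10^-2)(13.4)² = 3.003 J.

U ≈ 3.00 J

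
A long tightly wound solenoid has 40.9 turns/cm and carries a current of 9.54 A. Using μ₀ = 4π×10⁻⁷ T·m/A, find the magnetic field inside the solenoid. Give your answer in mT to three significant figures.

B ≈ 49.0 mT

Inside a long solenoid, B = μ₀nI.
B = (4π×10⁻⁷)(4.090×10^3 m⁻¹)(9.54 A) = 4.903×10^-2 T.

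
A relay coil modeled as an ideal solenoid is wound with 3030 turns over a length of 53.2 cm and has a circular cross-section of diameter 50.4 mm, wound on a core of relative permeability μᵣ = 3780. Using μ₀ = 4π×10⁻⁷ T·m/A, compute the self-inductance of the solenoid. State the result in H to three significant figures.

L ≈ 164 H

A = π(d/2)² = π(2.520×10^-2 m)² = 1.995×10^-3 m².
For a long solenoid, L = μ₀μᵣN²A/ℓ.
L = (4π×10⁻⁷)(3780)(3030)²(1.995×10^-3)/(0.532 m) = 163.5 H.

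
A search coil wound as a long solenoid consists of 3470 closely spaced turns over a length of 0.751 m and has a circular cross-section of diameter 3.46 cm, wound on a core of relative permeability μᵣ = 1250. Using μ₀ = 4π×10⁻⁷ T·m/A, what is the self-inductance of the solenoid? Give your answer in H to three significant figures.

L ≈ 23.7 H

A = π(d/2)² = π(1.730×10^-2 m)² = 9.402×10^-4 m².
For a long solenoid, L = μ₀μᵣN²A/ℓ.
L = (4π×10⁻⁷)(1250)(3470)²(9.402×10^-4)/(0.751 m) = 23.68 H.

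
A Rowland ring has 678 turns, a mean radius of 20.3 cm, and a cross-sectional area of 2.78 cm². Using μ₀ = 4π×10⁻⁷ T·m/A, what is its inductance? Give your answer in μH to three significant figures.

L ≈ 126 μH

For a thin toroid, L = μ₀N²A/(2πR).
L = (4π×10⁻⁷)(678)²(2.780×10^-4) / (2π×0.203 m) = 1.259×10^-4 H.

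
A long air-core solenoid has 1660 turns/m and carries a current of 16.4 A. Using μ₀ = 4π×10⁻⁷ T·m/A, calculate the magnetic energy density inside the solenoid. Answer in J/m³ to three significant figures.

B = μ₀nI = (4π×10⁻⁷)(1.660×10^3)(16.4) = 3.421×10^-2 T.
u = B²/(2μ₀) = (3.421×10^-2)²/(2×4π×10⁻⁷) = 465.7 J/m³.

u ≈ 466 J/m³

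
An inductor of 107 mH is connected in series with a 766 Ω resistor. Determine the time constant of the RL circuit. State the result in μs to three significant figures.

τ ≈ 140 μs

τ = L/R = (0.107 H)/(766 Ω) = 1.397×10^-4 s.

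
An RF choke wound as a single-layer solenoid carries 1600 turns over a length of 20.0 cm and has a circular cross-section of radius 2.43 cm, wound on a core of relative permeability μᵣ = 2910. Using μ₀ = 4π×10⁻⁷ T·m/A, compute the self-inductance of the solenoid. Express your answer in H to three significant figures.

L ≈ 86.8 H

A = πr² = π(2.430×10^-2 m)² = 1.855×10^-3 m².
For a long solenoid, L = μ₀μᵣN²A/ℓ.
L = (4π×10⁻⁷)(2910)(1600)²(1.855×10^-3)/(0.2 m) = 86.83 H.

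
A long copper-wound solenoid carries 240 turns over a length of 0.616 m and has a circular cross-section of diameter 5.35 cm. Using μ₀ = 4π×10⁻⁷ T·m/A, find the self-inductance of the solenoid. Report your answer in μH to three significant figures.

A = π(d/2)² = π(2.675×10^-2 m)² = 2.248×10^-3 m².
For a long solenoid, L = μ₀N²A/ℓ.
L = (4π×10⁻⁷)(240)²(2.248×10^-3)/(0.616 m) = 2.641×10^-4 H.

L ≈ 264 μH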